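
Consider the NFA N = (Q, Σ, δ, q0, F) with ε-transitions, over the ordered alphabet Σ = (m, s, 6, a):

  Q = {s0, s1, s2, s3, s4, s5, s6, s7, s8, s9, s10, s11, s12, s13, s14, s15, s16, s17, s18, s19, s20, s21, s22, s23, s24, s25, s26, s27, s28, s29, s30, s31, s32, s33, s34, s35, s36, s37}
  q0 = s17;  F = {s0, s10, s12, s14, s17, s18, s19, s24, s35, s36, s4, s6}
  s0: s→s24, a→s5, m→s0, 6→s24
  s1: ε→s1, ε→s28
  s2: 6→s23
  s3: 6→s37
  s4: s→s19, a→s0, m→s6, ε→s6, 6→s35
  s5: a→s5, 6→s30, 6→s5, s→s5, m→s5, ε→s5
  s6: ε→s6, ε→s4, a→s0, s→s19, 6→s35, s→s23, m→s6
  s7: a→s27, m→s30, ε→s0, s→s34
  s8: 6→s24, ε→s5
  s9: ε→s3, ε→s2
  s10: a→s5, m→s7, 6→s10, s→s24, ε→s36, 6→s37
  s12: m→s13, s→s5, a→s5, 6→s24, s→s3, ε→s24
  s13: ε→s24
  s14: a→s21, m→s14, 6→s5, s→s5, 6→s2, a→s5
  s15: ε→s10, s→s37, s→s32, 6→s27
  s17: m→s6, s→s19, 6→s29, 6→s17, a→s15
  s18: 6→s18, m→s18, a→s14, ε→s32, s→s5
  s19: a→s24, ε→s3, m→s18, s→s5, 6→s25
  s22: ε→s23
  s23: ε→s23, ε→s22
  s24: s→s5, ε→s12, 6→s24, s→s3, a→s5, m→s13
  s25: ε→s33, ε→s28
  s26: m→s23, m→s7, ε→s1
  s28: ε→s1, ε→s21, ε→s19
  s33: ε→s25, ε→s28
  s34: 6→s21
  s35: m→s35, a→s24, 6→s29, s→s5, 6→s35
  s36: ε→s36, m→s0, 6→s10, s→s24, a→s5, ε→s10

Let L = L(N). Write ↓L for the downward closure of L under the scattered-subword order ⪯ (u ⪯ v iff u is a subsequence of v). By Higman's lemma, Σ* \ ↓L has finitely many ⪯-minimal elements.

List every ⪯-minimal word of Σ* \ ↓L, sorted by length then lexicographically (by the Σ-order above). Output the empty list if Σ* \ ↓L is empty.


|Q|=38, |F|=12, |δ|=103 (30 ε).
min D↑ (10 st, q0=0, F={7}): 0:m→1,s→2,6→0,a→3 1:m→1,s→2,6→4,a→5 2:m→6,s→7,6→2,a→8 3:m→5,s→8,6→3,a→7 4:m→4,s→7,6→4,a→8 5:m→5,s→8,6→8,a→7 6:m→6,s→7,6→6,a→9 7:m→7,s→7,6→7,a→7 8:m→8,s→7,6→8,a→7 9:m→9,s→7,6→7,a→7 [Hopcroft].
'ss': N↓-sim [31, 20, 4] end={s3,s30,s37,s5} — reject; 2/2 del acc.
'aa': |S_i|=[31, 20, 4] end={s21,s27,s30,s5} — reject; 2/2 deletions ∈↓L.
'm6s': N↓-sim [31, 27, 21, 4] end={s3,s30,s37,s5} ∉↓L; 3/3 deletions ∈↓L.
'sma6': run [31, 20, 14, 7, 5] end={s2,s22,s23,s30,s5} rej; 4/4 deletions ∈↓L.
4 words, ⪯-incomp.

Antichain: [ss, aa, m6s, sma6].


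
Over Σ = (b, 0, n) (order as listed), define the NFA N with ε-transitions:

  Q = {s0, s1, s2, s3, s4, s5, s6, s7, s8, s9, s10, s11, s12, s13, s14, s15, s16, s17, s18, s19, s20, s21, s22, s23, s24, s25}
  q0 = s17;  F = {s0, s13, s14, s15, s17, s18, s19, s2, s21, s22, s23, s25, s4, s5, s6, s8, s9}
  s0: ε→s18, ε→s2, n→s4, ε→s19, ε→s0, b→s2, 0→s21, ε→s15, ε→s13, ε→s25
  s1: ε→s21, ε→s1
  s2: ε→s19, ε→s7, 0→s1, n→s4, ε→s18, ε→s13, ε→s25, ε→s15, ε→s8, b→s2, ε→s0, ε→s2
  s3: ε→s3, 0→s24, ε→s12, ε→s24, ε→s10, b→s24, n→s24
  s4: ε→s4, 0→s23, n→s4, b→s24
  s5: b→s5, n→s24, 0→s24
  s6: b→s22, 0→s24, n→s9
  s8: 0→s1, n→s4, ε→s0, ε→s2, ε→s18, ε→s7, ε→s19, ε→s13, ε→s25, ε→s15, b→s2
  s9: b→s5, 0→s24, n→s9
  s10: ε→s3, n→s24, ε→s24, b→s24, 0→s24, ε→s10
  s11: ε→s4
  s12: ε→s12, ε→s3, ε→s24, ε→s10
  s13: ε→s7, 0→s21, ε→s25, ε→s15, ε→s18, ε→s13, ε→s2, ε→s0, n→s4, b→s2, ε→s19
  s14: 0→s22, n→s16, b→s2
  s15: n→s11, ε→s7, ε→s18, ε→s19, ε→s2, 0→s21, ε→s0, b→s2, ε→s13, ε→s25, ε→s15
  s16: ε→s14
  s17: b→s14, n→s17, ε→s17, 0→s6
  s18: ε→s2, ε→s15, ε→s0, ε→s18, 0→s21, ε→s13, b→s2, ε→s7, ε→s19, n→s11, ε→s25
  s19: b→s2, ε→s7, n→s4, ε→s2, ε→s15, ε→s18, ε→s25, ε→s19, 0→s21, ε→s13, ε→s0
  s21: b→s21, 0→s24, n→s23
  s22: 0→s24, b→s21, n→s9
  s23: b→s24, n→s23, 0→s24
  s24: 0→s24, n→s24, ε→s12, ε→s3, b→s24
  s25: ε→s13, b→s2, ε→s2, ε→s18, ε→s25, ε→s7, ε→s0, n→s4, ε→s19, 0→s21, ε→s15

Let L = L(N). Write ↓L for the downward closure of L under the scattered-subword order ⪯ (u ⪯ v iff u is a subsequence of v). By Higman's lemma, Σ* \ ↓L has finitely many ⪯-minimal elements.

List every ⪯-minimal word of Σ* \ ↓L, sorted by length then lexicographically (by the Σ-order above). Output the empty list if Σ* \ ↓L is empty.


|Q|=26, |F|=17, |δ|=143 (83 ε).
min D↑ (11 st, q0=0, F={5}): 0:b→1,0→2,n→0 1:b→3,0→4,n→1 2:b→4,0→5,n→6 3:b→3,0→7,n→8 4:b→7,0→5,n→6 5:b→5,0→5,n→5 6:b→9,0→5,n→6 7:b→7,0→5,n→10 8:b→5,0→10,n→8 9:b→9,0→5,n→5 10:b→5,0→5,n→10 [Hopcroft].
'00': |S_i|=[25, 11, 4] end={s10,s12,s24,s3} — reject; 2/2 deletions ∈↓L.
'bbnb': |S_i|=[25, 23, 19, 7, 4] end={s10,s12,s24,s3} rej; 4/4 del acc.
'0nbn': |S_i|=[25, 11, 7, 5, 4] end={s10,s12,s24,s3} ∉↓L; 4/4 single-dels accept.
3 obstructions.

Antichain: [00, bbnb, 0nbn].


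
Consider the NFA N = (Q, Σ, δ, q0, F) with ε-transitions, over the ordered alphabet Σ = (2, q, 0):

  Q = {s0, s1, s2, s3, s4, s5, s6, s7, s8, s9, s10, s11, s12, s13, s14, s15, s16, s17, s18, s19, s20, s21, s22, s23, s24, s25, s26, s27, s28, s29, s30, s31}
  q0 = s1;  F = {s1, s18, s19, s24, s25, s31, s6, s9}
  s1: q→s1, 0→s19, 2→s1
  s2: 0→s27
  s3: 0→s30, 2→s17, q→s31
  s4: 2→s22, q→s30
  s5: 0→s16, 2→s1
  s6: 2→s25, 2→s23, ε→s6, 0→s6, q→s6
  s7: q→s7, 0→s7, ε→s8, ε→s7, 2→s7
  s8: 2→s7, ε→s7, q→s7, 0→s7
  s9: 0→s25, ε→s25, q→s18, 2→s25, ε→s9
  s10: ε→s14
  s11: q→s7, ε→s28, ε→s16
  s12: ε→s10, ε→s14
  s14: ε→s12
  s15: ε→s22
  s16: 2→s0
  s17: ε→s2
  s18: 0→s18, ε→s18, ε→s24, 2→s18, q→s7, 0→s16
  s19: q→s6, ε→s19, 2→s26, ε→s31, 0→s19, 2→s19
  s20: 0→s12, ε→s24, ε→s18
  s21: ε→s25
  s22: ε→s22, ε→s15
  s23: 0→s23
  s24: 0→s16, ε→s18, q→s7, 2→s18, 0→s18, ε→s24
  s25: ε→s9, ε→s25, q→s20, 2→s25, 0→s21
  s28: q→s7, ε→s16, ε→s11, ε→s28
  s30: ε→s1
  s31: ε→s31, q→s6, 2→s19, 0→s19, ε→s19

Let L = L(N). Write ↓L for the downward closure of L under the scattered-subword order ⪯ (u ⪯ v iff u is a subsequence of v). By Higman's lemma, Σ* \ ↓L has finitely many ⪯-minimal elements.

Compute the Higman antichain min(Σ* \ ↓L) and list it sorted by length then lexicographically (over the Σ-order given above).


|Q|=32, |F|=8, |δ|=80 (33 ε).
min D↑ (6 st, q0=0, F={5}): 0:2→0,q→0,0→1 1:2→1,q→2,0→1 2:2→3,q→2,0→2 3:2→3,q→4,0→3 4:2→4,q→5,0→4 5:2→5,q→5,0→5 [Hopcroft].
'0q2qq': N↓-sim [19, 18, 15, 14, 10, 2] end={s7,s8} rej; 5/5 single-dels accept.
1 obstructions.

A = [0q2qq].


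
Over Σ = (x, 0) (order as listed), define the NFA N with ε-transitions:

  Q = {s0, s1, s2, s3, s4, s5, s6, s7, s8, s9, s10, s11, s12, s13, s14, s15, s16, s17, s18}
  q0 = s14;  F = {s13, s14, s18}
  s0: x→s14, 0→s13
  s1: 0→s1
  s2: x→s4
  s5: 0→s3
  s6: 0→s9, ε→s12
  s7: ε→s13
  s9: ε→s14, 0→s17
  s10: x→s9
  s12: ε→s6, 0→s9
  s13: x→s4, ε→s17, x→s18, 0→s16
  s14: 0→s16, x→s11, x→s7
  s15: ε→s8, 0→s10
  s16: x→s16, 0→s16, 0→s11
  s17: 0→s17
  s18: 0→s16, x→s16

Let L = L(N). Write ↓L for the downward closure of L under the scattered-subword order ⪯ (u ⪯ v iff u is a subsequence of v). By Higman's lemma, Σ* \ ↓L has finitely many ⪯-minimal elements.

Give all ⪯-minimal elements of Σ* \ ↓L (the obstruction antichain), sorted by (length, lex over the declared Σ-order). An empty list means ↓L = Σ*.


A = [0, xxx].

|Q|=19, |F|=3, |δ|=28 (6 ε).
min D↑ (4 st, q0=0, F={2}): 0:x→1,0→2 1:x→3,0→2 2:x→2,0→2 3:x→2,0→2 [Hopcroft].
'0': |S_i|=[8, 3] end={s11,s16,s17} rej; 1/1 single-dels accept.
'xxx': |S_i|=[8, 7, 4, 2] end={s11,s16} — reject; 3/3 single-dels accept.
2 obstructions.


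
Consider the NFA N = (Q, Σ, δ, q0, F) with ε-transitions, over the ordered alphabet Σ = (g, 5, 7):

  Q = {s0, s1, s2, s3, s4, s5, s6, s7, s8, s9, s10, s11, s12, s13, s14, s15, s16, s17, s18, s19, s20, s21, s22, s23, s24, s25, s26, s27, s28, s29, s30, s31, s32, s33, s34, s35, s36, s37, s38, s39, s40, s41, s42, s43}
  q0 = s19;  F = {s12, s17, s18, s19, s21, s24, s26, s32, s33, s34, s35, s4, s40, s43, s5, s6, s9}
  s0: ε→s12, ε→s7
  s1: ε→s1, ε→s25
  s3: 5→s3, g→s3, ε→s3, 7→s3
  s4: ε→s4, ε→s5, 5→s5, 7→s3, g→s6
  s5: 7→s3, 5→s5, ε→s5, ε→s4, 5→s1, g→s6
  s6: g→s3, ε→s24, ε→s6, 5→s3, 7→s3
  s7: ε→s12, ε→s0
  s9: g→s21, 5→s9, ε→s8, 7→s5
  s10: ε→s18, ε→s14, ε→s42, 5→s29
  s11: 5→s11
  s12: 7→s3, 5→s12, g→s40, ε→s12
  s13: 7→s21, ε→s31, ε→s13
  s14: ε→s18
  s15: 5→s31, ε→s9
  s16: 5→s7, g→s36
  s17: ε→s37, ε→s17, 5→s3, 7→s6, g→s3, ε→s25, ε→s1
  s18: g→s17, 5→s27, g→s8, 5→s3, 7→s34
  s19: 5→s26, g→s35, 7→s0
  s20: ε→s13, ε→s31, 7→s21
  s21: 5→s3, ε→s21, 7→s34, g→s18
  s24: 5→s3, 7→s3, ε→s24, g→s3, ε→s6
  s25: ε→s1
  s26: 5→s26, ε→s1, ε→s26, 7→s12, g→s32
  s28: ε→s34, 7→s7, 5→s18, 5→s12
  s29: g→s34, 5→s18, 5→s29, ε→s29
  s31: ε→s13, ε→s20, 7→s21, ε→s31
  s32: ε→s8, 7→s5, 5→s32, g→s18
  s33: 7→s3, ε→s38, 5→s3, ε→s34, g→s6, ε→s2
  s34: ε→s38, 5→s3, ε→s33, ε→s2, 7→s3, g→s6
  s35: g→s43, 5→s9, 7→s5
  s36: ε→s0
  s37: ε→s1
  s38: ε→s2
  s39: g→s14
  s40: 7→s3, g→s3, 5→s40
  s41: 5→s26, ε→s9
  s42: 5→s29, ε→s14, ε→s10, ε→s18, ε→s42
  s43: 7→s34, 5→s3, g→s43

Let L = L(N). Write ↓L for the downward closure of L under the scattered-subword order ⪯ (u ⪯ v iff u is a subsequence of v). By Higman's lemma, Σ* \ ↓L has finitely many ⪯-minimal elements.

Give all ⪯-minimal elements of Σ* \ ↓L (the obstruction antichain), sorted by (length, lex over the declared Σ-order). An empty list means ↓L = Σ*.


|Q|=44, |F|=17, |δ|=128 (54 ε).
min D↑ (15 st, q0=0, F={9}): 0:g→1,5→2,7→3 1:g→4,5→5,7→6 2:g→7,5→2,7→3 3:g→8,5→3,7→9 4:g→4,5→9,7→10 5:g→11,5→5,7→6 6:g→12,5→6,7→9 7:g→13,5→7,7→6 8:g→9,5→8,7→9 9:g→9,5→9,7→9 10:g→12,5→9,7→9 11:g→13,5→9,7→10 12:g→9,5→9,7→9 13:g→14,5→9,7→10 14:g→9,5→9,7→12 (ε-aug+det+¬).
'77': run [27, 15, 1] end={s3} rej; 2/2 single-dels accept.
'gg5': run [27, 22, 16, 2] end={s27,s3} rej; 3/3 deletions ∈↓L.
'7gg': N↓-sim [27, 15, 4, 1] end={s3} — reject; 3/3 del acc.
'5gggg': N↓-sim [27, 22, 19, 14, 8, 1] end={s3} ∉↓L; 5/5 deletions ∈↓L.
4 words, ⪯-incomp.

min(Σ*\↓L) = [77, gg5, 7gg, 5gggg].


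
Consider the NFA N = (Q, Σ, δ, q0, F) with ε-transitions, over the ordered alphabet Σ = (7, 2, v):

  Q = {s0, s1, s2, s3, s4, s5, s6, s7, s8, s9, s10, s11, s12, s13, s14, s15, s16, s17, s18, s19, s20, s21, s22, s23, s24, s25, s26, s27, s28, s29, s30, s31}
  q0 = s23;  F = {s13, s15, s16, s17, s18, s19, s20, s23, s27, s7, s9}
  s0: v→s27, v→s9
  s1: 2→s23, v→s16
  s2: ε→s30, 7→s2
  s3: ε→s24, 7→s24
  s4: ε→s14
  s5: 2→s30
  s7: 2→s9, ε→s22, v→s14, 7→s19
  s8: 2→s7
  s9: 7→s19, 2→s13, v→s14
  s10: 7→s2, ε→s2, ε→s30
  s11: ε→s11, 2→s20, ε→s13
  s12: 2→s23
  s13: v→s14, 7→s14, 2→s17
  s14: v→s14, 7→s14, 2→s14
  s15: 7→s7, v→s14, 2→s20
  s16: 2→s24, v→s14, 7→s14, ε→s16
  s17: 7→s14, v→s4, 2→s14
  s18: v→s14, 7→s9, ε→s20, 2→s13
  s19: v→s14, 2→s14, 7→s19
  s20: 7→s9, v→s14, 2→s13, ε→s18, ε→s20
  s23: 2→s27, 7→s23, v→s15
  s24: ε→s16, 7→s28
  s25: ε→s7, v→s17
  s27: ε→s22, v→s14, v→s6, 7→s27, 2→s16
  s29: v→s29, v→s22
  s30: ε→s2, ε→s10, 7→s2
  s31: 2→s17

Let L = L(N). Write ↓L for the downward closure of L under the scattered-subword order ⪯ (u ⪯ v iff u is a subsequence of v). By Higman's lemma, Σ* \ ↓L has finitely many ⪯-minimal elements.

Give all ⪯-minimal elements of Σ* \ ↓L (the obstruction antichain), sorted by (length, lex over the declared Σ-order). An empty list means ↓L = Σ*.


A = [2v, vv, 227, v772, v2222].

|Q|=32, |F|=11, |δ|=71 (17 ε).
min D↑ (11 st, q0=0, F={4}): 0:7→0,2→1,v→2 1:7→1,2→3,v→4 2:7→5,2→6,v→4 3:7→4,2→3,v→4 4:7→4,2→4,v→4 5:7→7,2→8,v→4 6:7→8,2→9,v→4 7:7→7,2→4,v→4 8:7→7,2→9,v→4 9:7→4,2→10,v→4 10:7→4,2→4,v→4.
'2v': run [17, 14, 3] end={s14,s4,s6} ∉↓L; 2/2 del acc.
'vv': N↓-sim [17, 12, 2] end={s14,s4} rej; 2/2 deletions ∈↓L.
'227': N↓-sim [17, 14, 7, 2] end={s14,s28} rej; 3/3 del acc.
'v772': run [17, 12, 8, 2, 1] end={s14} rej; 4/4 single-dels accept.
'v2222': N↓-sim [17, 12, 8, 4, 3, 1] end={s14} ∉↓L; 5/5 deletions ∈↓L.
5 obstructions.


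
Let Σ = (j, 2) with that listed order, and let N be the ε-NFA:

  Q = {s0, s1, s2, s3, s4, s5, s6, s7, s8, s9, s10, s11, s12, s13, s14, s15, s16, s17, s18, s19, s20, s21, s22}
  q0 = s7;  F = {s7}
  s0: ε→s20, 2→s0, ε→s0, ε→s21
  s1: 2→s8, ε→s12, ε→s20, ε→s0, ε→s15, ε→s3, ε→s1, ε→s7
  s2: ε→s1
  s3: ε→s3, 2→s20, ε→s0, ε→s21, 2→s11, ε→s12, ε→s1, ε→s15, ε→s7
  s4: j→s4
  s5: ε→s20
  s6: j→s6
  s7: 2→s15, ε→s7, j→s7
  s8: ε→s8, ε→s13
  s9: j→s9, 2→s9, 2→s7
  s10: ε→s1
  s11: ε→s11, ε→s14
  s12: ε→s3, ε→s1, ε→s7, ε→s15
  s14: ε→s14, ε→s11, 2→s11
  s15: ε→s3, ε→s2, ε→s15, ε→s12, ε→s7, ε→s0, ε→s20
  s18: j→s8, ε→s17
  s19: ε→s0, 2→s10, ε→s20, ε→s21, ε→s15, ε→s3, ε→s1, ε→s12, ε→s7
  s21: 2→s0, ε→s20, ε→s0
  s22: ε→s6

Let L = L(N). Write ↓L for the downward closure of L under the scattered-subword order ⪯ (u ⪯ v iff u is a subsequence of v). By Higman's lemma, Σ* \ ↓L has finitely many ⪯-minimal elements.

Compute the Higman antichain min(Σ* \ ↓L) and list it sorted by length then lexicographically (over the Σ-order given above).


Antichain: [].

|Q|=23, |F|=1, |δ|=65 (50 ε).
min D↑ (1 st, q0=0, F={}): 0:j→0,2→0 (ε-aug+det+¬).
L(D↑) = ∅; no obstructions.


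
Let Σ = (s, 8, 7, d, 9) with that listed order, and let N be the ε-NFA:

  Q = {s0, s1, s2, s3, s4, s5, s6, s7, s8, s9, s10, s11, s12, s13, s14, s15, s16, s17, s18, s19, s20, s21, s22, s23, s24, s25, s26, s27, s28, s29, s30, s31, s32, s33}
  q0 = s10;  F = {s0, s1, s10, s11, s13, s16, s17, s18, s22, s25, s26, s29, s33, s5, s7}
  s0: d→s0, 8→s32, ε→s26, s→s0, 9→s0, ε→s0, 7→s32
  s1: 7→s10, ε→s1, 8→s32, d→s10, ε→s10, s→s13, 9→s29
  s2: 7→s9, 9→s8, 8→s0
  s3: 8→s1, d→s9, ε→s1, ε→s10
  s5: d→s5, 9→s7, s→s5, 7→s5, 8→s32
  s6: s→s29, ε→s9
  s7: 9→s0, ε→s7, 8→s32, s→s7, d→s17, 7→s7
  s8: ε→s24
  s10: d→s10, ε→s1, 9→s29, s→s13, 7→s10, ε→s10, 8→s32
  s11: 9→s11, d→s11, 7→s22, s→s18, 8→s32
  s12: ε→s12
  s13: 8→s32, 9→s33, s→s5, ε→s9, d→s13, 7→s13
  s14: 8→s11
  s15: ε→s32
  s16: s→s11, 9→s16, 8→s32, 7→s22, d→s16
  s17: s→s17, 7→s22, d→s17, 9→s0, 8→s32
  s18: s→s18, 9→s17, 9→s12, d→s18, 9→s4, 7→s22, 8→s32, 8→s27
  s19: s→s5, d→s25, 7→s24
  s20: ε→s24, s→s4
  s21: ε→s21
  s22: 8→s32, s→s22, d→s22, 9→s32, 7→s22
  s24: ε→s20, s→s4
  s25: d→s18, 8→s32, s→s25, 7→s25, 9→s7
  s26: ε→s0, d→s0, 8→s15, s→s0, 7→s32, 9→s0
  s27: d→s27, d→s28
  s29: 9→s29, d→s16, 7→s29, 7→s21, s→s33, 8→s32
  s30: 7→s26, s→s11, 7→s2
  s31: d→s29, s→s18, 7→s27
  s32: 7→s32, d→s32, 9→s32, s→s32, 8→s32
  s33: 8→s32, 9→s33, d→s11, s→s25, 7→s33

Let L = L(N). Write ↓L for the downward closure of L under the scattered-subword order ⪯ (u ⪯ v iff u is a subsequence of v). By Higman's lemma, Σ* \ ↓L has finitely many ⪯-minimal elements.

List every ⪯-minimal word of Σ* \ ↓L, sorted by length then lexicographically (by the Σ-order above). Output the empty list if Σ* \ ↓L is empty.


min(Σ*\↓L) = [8, 9d79, ss997].

|Q|=34, |F|=15, |δ|=122 (18 ε).
min D↑ (14 st, q0=0, F={2}): 0:s→1,8→2,7→0,d→0,9→3 1:s→4,8→2,7→1,d→1,9→5 2:s→2,8→2,7→2,d→2,9→2 3:s→5,8→2,7→3,d→6,9→3 4:s→4,8→2,7→4,d→4,9→7 5:s→8,8→2,7→5,d→9,9→5 6:s→9,8→2,7→10,d→6,9→6 7:s→7,8→2,7→7,d→11,9→12 8:s→8,8→2,7→8,d→13,9→7 9:s→13,8→2,7→10,d→9,9→9 10:s→10,8→2,7→10,d→10,9→2 11:s→11,8→2,7→10,d→11,9→12 12:s→12,8→2,7→2,d→12,9→12 13:s→13,8→2,7→10,d→13,9→11.
'8': N↓-sim [23, 4] end={s15,s27,s28,s32} ∉↓L; 1/1 del acc.
'9d79': run [23, 18, 13, 2, 1] end={s32} rej; 4/4 single-dels accept.
'ss997': run [23, 18, 14, 9, 4, 1] end={s32} rej; 5/5 deletions ∈↓L.
3 obstructions.


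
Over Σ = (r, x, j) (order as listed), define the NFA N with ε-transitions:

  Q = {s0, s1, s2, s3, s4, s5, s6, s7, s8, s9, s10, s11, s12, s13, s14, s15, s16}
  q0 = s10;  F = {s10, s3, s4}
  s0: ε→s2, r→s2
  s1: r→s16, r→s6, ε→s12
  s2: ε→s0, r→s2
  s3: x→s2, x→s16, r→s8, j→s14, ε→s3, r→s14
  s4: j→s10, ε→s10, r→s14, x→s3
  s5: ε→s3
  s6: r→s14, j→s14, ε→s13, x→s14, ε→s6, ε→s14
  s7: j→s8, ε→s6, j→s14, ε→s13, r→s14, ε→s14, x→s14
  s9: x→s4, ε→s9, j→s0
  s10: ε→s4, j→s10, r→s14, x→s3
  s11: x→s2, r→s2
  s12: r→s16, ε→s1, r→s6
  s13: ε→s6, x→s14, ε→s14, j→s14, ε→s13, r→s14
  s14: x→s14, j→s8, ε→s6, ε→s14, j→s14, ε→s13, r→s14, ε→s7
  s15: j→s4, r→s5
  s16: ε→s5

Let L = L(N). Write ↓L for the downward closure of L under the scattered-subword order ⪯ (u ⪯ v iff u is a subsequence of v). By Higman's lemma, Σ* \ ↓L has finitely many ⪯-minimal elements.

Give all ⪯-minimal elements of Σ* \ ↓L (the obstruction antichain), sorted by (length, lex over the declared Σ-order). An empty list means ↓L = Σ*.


min(Σ*\↓L) = [r, xj].

|Q|=17, |F|=3, |δ|=60 (23 ε).
min D↑ (3 st, q0=0, F={1}): 0:r→1,x→2,j→0 1:r→1,x→1,j→1 2:r→1,x→2,j→1 [Hopcroft].
'r': N↓-sim [12, 7] end={s0,s13,s14,s2,s6,s7,s8} — reject; 1/1 deletions ∈↓L.
'xj': run [12, 10, 5] end={s13,s14,s6,s7,s8} ∉↓L; 2/2 del acc.
2 minimals (antichain).


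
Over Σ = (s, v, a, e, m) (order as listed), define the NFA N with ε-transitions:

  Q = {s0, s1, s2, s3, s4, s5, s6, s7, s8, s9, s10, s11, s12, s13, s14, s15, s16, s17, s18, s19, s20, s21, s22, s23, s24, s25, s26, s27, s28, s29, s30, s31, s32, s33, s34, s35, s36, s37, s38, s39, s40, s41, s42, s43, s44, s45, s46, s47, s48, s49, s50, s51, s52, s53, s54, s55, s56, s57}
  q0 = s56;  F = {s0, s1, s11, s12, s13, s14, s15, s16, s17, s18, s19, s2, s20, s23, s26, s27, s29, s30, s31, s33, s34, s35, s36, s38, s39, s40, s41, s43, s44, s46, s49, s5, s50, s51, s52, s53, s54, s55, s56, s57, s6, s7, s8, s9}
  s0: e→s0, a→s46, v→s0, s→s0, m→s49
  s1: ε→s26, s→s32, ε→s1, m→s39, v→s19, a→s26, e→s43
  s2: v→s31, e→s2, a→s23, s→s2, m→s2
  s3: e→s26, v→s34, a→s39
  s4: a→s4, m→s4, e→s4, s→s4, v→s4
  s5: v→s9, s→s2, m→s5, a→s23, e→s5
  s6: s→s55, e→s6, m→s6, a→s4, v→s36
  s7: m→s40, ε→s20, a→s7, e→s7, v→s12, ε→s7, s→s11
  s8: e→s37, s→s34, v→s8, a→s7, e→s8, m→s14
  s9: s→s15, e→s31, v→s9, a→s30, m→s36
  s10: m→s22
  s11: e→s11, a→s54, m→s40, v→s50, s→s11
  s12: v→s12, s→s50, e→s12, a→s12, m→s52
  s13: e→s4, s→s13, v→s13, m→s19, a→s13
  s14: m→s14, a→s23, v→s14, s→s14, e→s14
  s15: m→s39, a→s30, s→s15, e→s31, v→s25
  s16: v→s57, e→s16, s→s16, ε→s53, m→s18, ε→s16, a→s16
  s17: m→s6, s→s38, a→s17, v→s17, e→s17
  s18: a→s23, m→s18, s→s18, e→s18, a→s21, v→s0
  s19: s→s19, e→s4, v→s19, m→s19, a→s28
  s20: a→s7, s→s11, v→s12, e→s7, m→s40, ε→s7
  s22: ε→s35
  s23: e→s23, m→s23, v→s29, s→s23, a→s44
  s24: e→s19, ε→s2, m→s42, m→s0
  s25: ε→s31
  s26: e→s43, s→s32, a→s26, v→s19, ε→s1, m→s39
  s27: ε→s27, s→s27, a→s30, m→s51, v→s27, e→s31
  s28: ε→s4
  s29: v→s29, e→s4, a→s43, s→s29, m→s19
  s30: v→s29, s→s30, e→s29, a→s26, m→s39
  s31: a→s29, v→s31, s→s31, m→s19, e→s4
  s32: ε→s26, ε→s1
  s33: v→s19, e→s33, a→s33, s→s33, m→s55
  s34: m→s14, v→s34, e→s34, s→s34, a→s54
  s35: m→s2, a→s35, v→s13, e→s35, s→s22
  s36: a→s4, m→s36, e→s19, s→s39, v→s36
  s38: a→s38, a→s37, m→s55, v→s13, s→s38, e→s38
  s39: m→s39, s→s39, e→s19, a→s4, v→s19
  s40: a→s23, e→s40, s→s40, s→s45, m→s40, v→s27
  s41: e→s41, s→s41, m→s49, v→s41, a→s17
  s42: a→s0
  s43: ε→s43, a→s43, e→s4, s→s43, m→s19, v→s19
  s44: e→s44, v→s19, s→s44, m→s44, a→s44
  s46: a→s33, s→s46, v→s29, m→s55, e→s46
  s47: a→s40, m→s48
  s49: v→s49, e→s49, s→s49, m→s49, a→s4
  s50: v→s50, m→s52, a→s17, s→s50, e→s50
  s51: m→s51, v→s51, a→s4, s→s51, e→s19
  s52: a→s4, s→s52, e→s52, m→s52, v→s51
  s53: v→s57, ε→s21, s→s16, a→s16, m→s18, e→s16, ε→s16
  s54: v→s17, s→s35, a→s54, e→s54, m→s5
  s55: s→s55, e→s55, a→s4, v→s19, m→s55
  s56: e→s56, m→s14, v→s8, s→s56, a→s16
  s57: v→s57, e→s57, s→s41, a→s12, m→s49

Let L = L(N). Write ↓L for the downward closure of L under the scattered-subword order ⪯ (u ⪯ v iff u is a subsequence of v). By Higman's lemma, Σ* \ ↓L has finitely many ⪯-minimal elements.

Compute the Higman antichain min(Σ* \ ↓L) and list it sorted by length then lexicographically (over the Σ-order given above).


|Q|=58, |F|=44, |δ|=257 (18 ε).
min D↑ (42 st, q0=0, F={24}): 0:s→0,v→1,a→2,e→0,m→3 1:s→4,v→1,a→5,e→1,m→3 2:s→2,v→6,a→2,e→2,m→7 3:s→3,v→3,a→8,e→3,m→3 4:s→4,v→4,a→9,e→4,m→3 5:s→10,v→11,a→5,e→5,m→12 6:s→13,v→6,a→11,e→6,m→14 7:s→7,v→15,a→8,e→7,m→7 8:s→8,v→16,a→17,e→8,m→8 9:s→18,v→19,a→9,e→9,m→20 10:s→10,v→21,a→9,e→10,m→12 11:s→21,v→11,a→11,e→11,m→22 12:s→12,v→23,a→8,e→12,m→12 13:s→13,v→13,a→19,e→13,m→14 14:s→14,v→14,a→24,e→14,m→14 15:s→15,v→15,a→25,e→15,m→14 16:s→16,v→16,a→26,e→24,m→27 17:s→17,v→27,a→17,e→17,m→17 18:s→18,v→28,a→18,e→18,m→29 19:s→30,v→19,a→19,e→19,m→31 20:s→29,v→32,a→8,e→20,m→20 21:s→21,v→21,a→19,e→21,m→22 22:s→22,v→33,a→24,e→22,m→22 23:s→23,v→23,a→34,e→35,m→33 24:s→24,v→24,a→24,e→24,m→24 25:s→25,v→16,a→36,e→25,m→37 26:s→26,v→27,a→26,e→24,m→27 27:s→27,v→27,a→24,e→24,m→27 28:s→28,v→28,a→28,e→24,m→27 29:s→29,v→35,a→8,e→29,m→29 30:s→30,v→28,a→30,e→30,m→37 31:s→37,v→38,a→24,e→31,m→31 32:s→39,v→32,a→34,e→35,m→38 33:s→33,v→33,a→24,e→27,m→33 34:s→34,v→16,a→40,e→16,m→41 35:s→35,v→35,a→16,e→24,m→27 36:s→36,v→27,a→36,e→36,m→37 37:s→37,v→27,a→24,e→37,m→37 38:s→41,v→38,a→24,e→27,m→38 39:s→39,v→35,a→34,e→35,m→41 40:s→40,v→27,a→40,e→26,m→41 41:s→41,v→27,a→24,e→27,m→41.
'avma': N↓-sim [52, 48, 32, 10, 2] end={s28,s4} — reject; 4/4 deletions ∈↓L.
'mave': |S_i|=[52, 33, 16, 5, 1] end={s4} ∉↓L; 4/4 single-dels accept.
'maava': N↓-sim [52, 33, 16, 11, 3, 2] end={s28,s4} — reject; 5/5 del acc.
'vsasve': run [52, 47, 42, 30, 24, 8, 1] end={s4} rej; 6/6 deletions ∈↓L.
'vamvee': |S_i|=[52, 47, 40, 26, 17, 6, 1] end={s4} ∉↓L; 6/6 deletions ∈↓L.
5 obstructions.

Antichain: [avma, mave, maava, vsasve, vamvee].


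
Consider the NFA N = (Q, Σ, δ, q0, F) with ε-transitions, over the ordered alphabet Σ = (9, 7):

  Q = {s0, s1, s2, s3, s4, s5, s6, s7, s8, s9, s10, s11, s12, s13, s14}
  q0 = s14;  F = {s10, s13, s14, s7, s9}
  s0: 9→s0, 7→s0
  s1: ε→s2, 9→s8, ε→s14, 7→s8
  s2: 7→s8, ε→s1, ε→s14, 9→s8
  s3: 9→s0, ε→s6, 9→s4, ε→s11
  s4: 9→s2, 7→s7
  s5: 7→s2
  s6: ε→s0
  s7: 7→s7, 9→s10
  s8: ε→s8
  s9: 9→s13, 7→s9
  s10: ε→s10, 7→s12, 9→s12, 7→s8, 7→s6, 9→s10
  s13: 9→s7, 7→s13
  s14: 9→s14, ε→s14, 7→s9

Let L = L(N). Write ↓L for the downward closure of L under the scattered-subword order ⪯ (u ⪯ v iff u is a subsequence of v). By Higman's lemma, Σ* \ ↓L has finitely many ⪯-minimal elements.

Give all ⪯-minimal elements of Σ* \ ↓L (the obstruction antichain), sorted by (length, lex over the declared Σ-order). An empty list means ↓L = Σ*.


A = [79997].

|Q|=15, |F|=5, |δ|=34 (10 ε).
min D↑ (6 st, q0=0, F={5}): 0:9→0,7→1 1:9→2,7→1 2:9→3,7→2 3:9→4,7→3 4:9→4,7→5 5:9→5,7→5 (ε-aug+det+¬).
'79997': run [9, 8, 7, 6, 5, 4] end={s0,s12,s6,s8} ∉↓L; 5/5 deletions ∈↓L.
1 words, ⪯-incomp.


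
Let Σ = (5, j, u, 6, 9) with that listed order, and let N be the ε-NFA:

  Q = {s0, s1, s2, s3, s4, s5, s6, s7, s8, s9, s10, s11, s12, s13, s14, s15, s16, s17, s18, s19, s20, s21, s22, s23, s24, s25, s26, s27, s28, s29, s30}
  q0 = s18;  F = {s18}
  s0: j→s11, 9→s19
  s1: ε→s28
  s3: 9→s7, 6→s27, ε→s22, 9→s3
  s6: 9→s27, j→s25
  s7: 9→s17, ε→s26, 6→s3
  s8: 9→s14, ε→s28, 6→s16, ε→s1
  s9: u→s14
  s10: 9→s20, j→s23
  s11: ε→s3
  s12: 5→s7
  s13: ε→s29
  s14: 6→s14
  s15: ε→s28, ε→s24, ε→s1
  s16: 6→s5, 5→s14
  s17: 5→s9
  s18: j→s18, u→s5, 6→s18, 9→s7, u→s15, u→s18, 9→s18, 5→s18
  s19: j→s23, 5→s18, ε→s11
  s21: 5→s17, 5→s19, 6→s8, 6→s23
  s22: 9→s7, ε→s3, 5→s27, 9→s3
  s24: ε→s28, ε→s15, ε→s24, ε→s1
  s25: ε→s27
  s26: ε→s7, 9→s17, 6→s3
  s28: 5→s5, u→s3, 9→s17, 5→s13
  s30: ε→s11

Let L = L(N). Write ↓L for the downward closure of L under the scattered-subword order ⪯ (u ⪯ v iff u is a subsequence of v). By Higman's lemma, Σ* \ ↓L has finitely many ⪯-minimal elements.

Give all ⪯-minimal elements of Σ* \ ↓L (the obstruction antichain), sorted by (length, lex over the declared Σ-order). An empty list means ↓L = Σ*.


|Q|=31, |F|=1, |δ|=61 (19 ε).
min D↑ (1 st, q0=0, F={}): 0:5→0,j→0,u→0,6→0,9→0 [Hopcroft].
L(D↑) = ∅ ⇒ ↓L = Σ*.

Antichain: [].


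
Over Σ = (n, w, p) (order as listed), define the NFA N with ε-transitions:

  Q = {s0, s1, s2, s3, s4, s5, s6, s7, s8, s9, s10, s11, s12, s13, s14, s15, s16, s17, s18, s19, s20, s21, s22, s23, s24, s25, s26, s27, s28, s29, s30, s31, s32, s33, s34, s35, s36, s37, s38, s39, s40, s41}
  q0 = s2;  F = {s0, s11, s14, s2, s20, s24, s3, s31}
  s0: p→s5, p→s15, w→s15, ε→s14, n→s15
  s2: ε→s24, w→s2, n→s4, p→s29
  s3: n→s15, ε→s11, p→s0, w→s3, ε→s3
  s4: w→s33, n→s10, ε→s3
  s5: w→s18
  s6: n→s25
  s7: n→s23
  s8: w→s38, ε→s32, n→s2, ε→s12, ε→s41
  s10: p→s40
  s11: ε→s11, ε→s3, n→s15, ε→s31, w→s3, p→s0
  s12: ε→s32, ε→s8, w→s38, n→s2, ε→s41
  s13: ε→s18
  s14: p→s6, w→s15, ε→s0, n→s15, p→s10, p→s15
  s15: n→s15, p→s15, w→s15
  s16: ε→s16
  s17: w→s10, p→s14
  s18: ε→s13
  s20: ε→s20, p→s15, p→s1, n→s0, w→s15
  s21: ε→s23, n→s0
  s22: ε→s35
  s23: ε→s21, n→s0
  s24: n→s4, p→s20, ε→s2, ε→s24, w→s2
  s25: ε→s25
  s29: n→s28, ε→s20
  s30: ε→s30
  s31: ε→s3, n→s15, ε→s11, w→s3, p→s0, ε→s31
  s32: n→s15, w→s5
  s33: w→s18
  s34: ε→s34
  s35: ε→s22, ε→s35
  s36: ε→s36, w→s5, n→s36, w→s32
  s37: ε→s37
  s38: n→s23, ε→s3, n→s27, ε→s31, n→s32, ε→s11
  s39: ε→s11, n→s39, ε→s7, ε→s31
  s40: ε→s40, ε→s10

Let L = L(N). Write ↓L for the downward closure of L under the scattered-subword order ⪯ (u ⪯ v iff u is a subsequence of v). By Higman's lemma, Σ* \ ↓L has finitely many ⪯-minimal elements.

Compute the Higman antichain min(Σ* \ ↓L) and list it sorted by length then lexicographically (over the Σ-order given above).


Antichain: [nn, pw, pp].

|Q|=42, |F|=8, |δ|=99 (43 ε).
min D↑ (5 st, q0=0, F={3}): 0:n→1,w→0,p→2 1:n→3,w→1,p→4 2:n→4,w→3,p→3 3:n→3,w→3,p→3 4:n→3,w→3,p→3 (ε-aug+det+¬).
'nn': |S_i|=[21, 16, 4] end={s10,s15,s25,s40} ∉↓L; 2/2 deletions ∈↓L.
'pw': run [21, 14, 3] end={s13,s15,s18} — reject; 2/2 single-dels accept.
'pp': run [21, 14, 9] end={s1,s10,s13,s15,s18,s25,s40,s5,s6} ∉↓L; 2/2 single-dels accept.
3 minimals (antichain).


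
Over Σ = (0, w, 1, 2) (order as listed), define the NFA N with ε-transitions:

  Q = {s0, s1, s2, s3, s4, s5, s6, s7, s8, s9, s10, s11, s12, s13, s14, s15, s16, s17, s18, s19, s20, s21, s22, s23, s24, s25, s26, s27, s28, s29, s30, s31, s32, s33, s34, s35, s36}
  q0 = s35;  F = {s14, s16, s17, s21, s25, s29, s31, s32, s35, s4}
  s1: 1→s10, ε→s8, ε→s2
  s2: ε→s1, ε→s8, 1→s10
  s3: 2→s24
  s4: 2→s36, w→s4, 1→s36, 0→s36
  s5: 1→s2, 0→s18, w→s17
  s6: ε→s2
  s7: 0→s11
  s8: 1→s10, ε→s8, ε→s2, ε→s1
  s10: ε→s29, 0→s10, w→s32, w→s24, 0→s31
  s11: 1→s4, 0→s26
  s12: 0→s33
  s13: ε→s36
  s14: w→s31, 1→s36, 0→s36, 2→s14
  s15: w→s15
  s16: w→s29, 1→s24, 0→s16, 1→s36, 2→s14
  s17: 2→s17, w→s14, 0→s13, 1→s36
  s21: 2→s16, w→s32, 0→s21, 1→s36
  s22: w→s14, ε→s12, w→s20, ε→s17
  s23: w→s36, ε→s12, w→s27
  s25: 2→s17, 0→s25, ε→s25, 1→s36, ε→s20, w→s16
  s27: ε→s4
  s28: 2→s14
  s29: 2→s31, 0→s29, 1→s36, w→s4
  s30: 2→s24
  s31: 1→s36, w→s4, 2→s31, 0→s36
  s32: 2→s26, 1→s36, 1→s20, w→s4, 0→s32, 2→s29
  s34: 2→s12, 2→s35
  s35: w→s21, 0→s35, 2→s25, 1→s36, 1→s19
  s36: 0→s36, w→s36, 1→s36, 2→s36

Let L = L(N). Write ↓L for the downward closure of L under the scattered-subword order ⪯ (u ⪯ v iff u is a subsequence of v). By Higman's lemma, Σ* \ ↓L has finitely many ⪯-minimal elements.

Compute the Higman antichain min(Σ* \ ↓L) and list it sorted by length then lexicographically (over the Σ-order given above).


|Q|=37, |F|=10, |δ|=88 (16 ε).
min D↑ (11 st, q0=0, F={2}): 0:0→0,w→1,1→2,2→3 1:0→1,w→4,1→2,2→5 2:0→2,w→2,1→2,2→2 3:0→3,w→5,1→2,2→6 4:0→4,w→7,1→2,2→8 5:0→5,w→8,1→2,2→9 6:0→2,w→9,1→2,2→6 7:0→2,w→7,1→2,2→2 8:0→8,w→7,1→2,2→10 9:0→2,w→10,1→2,2→9 10:0→2,w→7,1→2,2→10 (ε-aug+det+¬).
'1': |S_i|=[16, 4] end={s19,s20,s24,s36} rej; 1/1 deletions ∈↓L.
'220': |S_i|=[16, 12, 6, 2] end={s13,s36} rej; 3/3 del acc.
'www0': run [16, 11, 7, 2, 1] end={s36} rej; 4/4 single-dels accept.
'www2': |S_i|=[16, 11, 7, 2, 1] end={s36} rej; 4/4 deletions ∈↓L.
4 words, ⪯-incomp.

A = [1, 220, www0, www2].


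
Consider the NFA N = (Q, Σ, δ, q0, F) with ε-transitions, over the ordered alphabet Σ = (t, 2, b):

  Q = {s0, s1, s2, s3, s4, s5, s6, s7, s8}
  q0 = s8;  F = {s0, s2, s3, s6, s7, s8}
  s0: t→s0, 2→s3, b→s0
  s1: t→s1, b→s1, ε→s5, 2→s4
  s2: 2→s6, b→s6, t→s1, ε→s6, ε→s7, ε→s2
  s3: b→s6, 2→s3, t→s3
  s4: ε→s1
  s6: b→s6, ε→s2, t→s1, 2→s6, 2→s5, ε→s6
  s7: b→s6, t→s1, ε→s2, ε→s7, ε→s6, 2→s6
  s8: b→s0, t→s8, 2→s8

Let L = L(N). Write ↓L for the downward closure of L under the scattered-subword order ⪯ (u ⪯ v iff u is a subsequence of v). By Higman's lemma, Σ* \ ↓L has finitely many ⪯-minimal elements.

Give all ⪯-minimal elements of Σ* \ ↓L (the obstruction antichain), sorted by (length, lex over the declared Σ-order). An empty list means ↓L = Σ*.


min(Σ*\↓L) = [b2bt].

|Q|=9, |F|=6, |δ|=32 (10 ε).
min D↑ (5 st, q0=0, F={4}): 0:t→0,2→0,b→1 1:t→1,2→2,b→1 2:t→2,2→2,b→3 3:t→4,2→3,b→3 4:t→4,2→4,b→4 [Hopcroft].
'b2bt': run [9, 8, 7, 6, 3] end={s1,s4,s5} ∉↓L; 4/4 deletions ∈↓L.
1 words, ⪯-incomp.


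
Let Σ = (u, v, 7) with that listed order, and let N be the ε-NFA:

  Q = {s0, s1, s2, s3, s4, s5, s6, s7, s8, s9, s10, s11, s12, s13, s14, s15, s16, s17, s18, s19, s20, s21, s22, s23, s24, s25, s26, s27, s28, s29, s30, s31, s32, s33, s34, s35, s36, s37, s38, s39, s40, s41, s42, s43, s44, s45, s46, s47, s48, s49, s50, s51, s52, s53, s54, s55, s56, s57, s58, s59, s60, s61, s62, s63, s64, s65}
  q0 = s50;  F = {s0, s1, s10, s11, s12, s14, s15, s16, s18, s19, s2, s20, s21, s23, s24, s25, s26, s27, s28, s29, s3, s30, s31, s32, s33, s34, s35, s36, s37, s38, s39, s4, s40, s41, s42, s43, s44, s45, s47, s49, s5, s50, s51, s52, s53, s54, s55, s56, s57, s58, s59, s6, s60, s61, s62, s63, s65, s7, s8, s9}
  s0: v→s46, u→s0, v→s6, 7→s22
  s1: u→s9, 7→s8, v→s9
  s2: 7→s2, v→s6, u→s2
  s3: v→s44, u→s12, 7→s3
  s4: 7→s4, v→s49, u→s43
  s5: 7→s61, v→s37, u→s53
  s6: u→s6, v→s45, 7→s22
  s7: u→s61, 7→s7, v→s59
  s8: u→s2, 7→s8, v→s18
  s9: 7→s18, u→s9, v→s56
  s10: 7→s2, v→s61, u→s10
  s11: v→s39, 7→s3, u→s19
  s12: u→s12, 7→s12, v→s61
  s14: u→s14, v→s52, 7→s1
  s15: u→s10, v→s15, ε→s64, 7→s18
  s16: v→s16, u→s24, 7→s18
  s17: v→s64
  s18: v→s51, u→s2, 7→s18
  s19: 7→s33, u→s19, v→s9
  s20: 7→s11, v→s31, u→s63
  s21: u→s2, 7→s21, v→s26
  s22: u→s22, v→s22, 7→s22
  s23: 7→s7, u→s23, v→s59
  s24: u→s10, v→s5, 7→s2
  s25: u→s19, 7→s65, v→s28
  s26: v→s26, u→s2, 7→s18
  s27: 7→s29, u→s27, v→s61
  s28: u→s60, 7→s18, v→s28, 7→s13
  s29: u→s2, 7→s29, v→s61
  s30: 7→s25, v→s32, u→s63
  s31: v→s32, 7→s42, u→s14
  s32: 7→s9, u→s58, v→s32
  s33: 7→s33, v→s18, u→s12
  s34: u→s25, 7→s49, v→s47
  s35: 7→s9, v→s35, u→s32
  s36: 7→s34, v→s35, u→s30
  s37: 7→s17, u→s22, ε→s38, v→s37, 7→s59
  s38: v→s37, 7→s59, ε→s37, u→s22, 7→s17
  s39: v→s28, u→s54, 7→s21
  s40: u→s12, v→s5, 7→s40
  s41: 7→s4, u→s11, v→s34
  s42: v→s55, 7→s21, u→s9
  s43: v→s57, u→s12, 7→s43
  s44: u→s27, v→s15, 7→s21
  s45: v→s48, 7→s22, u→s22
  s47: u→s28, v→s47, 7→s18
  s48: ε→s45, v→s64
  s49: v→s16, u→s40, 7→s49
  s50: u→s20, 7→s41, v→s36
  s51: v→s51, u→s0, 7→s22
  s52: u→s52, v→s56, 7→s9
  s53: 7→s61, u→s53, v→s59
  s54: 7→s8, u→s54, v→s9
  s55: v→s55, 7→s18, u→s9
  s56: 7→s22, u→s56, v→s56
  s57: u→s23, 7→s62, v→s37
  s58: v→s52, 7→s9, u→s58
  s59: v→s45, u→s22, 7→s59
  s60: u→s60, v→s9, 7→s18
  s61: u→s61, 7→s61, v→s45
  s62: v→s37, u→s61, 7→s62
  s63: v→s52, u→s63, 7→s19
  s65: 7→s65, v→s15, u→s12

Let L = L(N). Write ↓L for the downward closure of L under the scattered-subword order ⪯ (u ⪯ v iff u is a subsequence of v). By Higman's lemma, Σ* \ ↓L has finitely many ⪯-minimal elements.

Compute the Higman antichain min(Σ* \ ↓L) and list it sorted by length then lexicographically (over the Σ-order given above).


|Q|=66, |F|=60, |δ|=193 (4 ε).
min D↑ (60 st, q0=0, F={38}): 0:u→1,v→2,7→3 1:u→4,v→5,7→6 2:u→7,v→8,7→9 3:u→6,v→9,7→10 4:u→4,v→11,7→12 5:u→13,v→14,7→15 6:u→12,v→16,7→17 7:u→4,v→14,7→18 8:u→14,v→8,7→19 9:u→18,v→20,7→21 10:u→22,v→21,7→10 11:u→11,v→23,7→19 12:u→12,v→19,7→24 13:u→13,v→11,7→25 14:u→26,v→14,7→19 15:u→19,v→27,7→28 16:u→29,v→30,7→28 17:u→31,v→32,7→17 18:u→12,v→30,7→33 19:u→19,v→23,7→34 20:u→30,v→20,7→34 21:u→35,v→36,7→21 22:u→31,v→37,7→22 23:u→23,v→23,7→38 24:u→31,v→34,7→24 25:u→19,v→19,7→39 26:u→26,v→11,7→19 27:u→19,v→27,7→34 28:u→40,v→41,7→28 29:u→29,v→19,7→39 30:u→42,v→30,7→34 31:u→31,v→43,7→31 32:u→44,v→45,7→28 33:u→31,v→45,7→33 34:u→40,v→46,7→34 35:u→31,v→47,7→35 36:u→48,v→36,7→34 37:u→49,v→50,7→51 38:u→38,v→38,7→38 39:u→40,v→34,7→39 40:u→40,v→52,7→40 41:u→40,v→41,7→34 42:u→42,v→19,7→34 43:u→43,v→53,7→43 44:u→44,v→43,7→54 45:u→55,v→45,7→34 46:u→56,v→46,7→38 47:u→57,v→50,7→43 48:u→55,v→47,7→40 49:u→49,v→58,7→59 50:u→38,v→50,7→58 51:u→43,v→50,7→51 52:u→52,v→53,7→38 53:u→38,v→53,7→38 54:u→40,v→43,7→54 55:u→55,v→43,7→40 56:u→56,v→52,7→38 57:u→57,v→58,7→43 58:u→38,v→53,7→58 59:u→43,v→58,7→59 (ε-aug+det+¬).
'uuvv7': |S_i|=[66, 57, 31, 15, 9, 1] end={s22} ∉↓L; 5/5 single-dels accept.
'vv7v7': |S_i|=[66, 59, 33, 16, 9, 1] end={s22} rej; 5/5 deletions ∈↓L.
'uv7uv7': run [66, 57, 44, 27, 13, 9, 1] end={s22} ∉↓L; 6/6 single-dels accept.
'77uvvu': N↓-sim [66, 55, 40, 26, 17, 8, 1] end={s22} — reject; 6/6 del acc.
4 minimals (antichain).

min(Σ*\↓L) = [uuvv7, vv7v7, uv7uv7, 77uvvu].


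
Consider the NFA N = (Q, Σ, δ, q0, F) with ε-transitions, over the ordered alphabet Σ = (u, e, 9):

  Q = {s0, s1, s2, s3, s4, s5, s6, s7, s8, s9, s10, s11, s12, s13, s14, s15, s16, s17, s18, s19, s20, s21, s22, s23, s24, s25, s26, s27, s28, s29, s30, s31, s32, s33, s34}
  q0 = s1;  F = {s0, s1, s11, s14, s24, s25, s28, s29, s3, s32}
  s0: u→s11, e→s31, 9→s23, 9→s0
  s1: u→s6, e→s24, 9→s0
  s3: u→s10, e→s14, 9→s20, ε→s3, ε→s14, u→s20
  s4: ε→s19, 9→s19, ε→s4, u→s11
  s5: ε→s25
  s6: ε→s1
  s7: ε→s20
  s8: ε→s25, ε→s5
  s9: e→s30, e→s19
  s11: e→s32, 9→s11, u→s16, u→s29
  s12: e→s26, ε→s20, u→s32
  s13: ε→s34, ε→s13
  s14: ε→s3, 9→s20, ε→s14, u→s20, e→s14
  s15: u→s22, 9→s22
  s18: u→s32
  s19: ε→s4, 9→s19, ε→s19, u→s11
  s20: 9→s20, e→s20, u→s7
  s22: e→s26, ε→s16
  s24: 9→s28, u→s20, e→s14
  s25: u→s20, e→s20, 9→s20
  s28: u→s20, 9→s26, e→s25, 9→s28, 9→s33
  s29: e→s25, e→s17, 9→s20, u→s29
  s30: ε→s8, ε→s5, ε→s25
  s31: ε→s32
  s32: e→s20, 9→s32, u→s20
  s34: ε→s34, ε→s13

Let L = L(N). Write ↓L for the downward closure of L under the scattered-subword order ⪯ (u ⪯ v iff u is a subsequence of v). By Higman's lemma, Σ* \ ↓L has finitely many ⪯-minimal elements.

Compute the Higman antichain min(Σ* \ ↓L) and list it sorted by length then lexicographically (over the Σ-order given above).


|Q|=35, |F|=10, |δ|=74 (23 ε).
min D↑ (10 st, q0=0, F={3}): 0:u→0,e→1,9→2 1:u→3,e→4,9→5 2:u→6,e→7,9→2 3:u→3,e→3,9→3 4:u→3,e→4,9→3 5:u→3,e→8,9→5 6:u→9,e→7,9→6 7:u→3,e→3,9→7 8:u→3,e→3,9→3 9:u→9,e→8,9→3 [Hopcroft].
'eu': N↓-sim [20, 13, 3] end={s10,s20,s7} ∉↓L; 2/2 deletions ∈↓L.
'ee9': N↓-sim [20, 13, 6, 2] end={s20,s7} rej; 3/3 single-dels accept.
'9ee': run [20, 14, 6, 2] end={s20,s7} — reject; 3/3 deletions ∈↓L.
'9uu9': |S_i|=[20, 14, 8, 6, 2] end={s20,s7} — reject; 4/4 deletions ∈↓L.
4 obstructions.

min(Σ*\↓L) = [eu, ee9, 9ee, 9uu9].


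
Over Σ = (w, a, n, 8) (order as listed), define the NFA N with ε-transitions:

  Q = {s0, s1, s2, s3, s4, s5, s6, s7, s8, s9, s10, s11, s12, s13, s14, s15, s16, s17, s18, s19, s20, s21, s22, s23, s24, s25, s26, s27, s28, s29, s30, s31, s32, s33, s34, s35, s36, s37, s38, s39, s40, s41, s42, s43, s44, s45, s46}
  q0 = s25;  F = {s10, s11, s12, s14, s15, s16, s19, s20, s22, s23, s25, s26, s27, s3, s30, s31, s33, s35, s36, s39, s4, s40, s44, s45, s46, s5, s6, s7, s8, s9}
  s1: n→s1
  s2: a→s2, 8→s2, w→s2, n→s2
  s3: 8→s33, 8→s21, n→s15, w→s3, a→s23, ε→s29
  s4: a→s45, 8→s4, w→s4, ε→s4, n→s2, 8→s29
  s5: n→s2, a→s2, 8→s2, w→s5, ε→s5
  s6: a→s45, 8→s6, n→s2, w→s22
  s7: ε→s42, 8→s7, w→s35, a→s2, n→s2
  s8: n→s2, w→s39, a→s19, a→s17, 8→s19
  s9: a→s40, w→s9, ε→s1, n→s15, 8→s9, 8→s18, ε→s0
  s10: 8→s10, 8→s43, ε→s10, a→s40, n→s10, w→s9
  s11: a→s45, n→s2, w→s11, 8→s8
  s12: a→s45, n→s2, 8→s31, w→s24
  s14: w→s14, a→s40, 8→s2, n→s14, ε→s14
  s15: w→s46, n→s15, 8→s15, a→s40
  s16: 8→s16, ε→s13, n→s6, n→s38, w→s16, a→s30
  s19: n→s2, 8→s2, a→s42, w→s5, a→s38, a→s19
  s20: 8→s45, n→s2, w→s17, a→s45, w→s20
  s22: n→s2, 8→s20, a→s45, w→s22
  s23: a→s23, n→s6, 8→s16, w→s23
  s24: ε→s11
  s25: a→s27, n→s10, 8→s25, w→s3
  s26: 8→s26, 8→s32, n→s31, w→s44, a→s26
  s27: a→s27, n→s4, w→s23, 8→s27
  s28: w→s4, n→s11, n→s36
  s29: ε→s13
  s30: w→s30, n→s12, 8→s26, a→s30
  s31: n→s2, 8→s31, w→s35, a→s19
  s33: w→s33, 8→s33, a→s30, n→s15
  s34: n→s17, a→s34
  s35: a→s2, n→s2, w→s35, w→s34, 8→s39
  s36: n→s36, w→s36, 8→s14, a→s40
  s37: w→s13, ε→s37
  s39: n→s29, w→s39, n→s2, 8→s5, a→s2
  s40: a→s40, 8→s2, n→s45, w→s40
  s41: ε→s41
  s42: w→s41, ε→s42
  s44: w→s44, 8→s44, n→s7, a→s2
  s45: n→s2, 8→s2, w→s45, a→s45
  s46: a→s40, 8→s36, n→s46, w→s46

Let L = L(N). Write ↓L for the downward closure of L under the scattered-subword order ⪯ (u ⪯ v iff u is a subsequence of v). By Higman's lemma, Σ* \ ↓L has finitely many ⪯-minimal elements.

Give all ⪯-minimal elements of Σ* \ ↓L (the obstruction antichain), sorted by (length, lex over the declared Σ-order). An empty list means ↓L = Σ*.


|Q|=47, |F|=30, |δ|=158 (14 ε).
min D↑ (31 st, q0=0, F={15}): 0:w→1,a→2,n→3,8→0 1:w→1,a→4,n→5,8→6 2:w→4,a→2,n→7,8→2 3:w→8,a→9,n→3,8→3 4:w→4,a→4,n→10,8→11 5:w→12,a→9,n→5,8→5 6:w→6,a→13,n→5,8→6 7:w→7,a→14,n→15,8→7 8:w→8,a→9,n→5,8→8 9:w→9,a→9,n→14,8→15 10:w→16,a→14,n→15,8→10 11:w→11,a→13,n→10,8→11 12:w→12,a→9,n→12,8→17 13:w→13,a→13,n→18,8→19 14:w→14,a→14,n→15,8→15 15:w→15,a→15,n→15,8→15 16:w→16,a→14,n→15,8→20 17:w→17,a→9,n→17,8→21 18:w→22,a→14,n→15,8→23 19:w→24,a→19,n→23,8→19 20:w→20,a→14,n→15,8→14 21:w→21,a→9,n→21,8→15 22:w→22,a→14,n→15,8→25 23:w→26,a→27,n→15,8→23 24:w→24,a→15,n→28,8→24 25:w→29,a→27,n→15,8→27 26:w→26,a→15,n→15,8→29 27:w→30,a→27,n→15,8→15 28:w→26,a→15,n→15,8→28 29:w→29,a→15,n→15,8→30 30:w→30,a→15,n→15,8→15 [Hopcroft].
'ann': run [45, 31, 23, 4] end={s13,s17,s2,s29} rej; 3/3 del acc.
'na8': N↓-sim [45, 34, 10, 1] end={s2} ∉↓L; 3/3 del acc.
'wnw888': run [45, 41, 28, 22, 16, 9, 1] end={s2} rej; 6/6 deletions ∈↓L.
'w8a8wa': |S_i|=[45, 41, 39, 24, 18, 12, 3] end={s17,s2,s34} rej; 6/6 del acc.
4 minimals (antichain).

min(Σ*\↓L) = [ann, na8, wnw888, w8a8wa].
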